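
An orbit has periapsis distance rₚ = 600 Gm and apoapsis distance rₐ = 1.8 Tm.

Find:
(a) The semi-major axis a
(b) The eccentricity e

Convert to SI: rₚ = 600 Gm = 6e+11 m; rₐ = 1.8 Tm = 1.8e+12 m.
(a) a = (rₚ + rₐ) / 2 = (6e+11 + 1.8e+12) / 2 ≈ 1.2e+12 m = 1.2 Tm.
(b) e = (rₐ − rₚ) / (rₐ + rₚ) = (1.8e+12 − 6e+11) / (1.8e+12 + 6e+11) ≈ 0.5.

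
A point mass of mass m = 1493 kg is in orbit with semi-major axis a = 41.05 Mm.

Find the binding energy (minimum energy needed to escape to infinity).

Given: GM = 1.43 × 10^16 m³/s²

Convert to SI: a = 41.05 Mm = 4.105e+07 m.
Total orbital energy is E = −GMm/(2a); binding energy is E_bind = −E = GMm/(2a).
E_bind = 1.43e+16 · 1493 / (2 · 4.105e+07) J ≈ 2.6e+11 J = 260 GJ.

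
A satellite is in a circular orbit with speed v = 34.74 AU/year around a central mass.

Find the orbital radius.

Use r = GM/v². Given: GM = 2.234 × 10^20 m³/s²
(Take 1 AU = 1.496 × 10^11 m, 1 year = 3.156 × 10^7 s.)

Convert to SI: v = 34.74 AU/year = 164674 m/s.
For a circular orbit, v² = GM / r, so r = GM / v².
r = 2.234e+20 / (164674)² m ≈ 8.238e+09 m = 0.05507 AU.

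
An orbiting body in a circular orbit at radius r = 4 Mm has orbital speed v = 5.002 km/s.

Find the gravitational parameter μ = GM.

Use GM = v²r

Convert to SI: r = 4 Mm = 4e+06 m; v = 5.002 km/s = 5002 m/s.
For a circular orbit v² = GM/r, so GM = v² · r.
GM = (5002)² · 4e+06 m³/s² ≈ 1.001e+14 m³/s² = 1.001 × 10^14 m³/s².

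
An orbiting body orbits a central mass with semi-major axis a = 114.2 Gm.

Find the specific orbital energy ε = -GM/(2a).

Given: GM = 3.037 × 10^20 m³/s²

Convert to SI: a = 114.2 Gm = 1.142e+11 m.
ε = −GM / (2a).
ε = −3.037e+20 / (2 · 1.142e+11) J/kg ≈ -1.33e+09 J/kg = -1.33 GJ/kg.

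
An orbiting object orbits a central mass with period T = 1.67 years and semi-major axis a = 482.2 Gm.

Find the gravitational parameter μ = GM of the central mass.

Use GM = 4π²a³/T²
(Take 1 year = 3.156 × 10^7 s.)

Convert to SI: T = 1.67 years = 5.27052e+07 s; a = 482.2 Gm = 4.822e+11 m.
GM = 4π² · a³ / T².
GM = 4π² · (4.822e+11)³ / (5.27052e+07)² m³/s² ≈ 1.593e+21 m³/s² = 1.593 × 10^21 m³/s².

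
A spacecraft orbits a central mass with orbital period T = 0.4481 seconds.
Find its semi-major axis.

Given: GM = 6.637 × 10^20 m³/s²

Invert Kepler's third law: a = (GM · T² / (4π²))^(1/3).
Substituting T = 0.4481 s and GM = 6.637e+20 m³/s²:
a = (6.637e+20 · (0.4481)² / (4π²))^(1/3) m
a ≈ 1.5e+06 m = 1.5 Mm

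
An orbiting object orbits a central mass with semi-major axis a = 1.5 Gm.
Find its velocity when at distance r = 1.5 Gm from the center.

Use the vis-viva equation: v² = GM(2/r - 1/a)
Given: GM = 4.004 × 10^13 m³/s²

Convert to SI: a = 1.5 Gm = 1.5e+09 m; r = 1.5 Gm = 1.5e+09 m.
Vis-viva: v = √(GM · (2/r − 1/a)).
2/r − 1/a = 2/1.5e+09 − 1/1.5e+09 = 6.66667e-10 m⁻¹.
v = √(4.004e+13 · 6.66667e-10) m/s ≈ 163.4 m/s = 163.4 m/s.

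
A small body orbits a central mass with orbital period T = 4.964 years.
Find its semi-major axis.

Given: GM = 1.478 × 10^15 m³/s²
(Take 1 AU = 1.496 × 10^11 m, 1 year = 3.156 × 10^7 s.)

Convert to SI: T = 4.964 years = 1.56664e+08 s.
Invert Kepler's third law: a = (GM · T² / (4π²))^(1/3).
Substituting T = 1.56664e+08 s and GM = 1.478e+15 m³/s²:
a = (1.478e+15 · (1.56664e+08)² / (4π²))^(1/3) m
a ≈ 9.722e+09 m = 0.06499 AU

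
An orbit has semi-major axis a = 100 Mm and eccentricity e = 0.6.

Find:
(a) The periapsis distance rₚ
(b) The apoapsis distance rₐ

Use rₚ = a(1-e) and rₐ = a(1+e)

Convert to SI: a = 100 Mm = 1e+08 m.
(a) rₚ = a(1 − e) = 1e+08 · (1 − 0.6) = 1e+08 · 0.4 ≈ 4e+07 m = 40 Mm.
(b) rₐ = a(1 + e) = 1e+08 · (1 + 0.6) = 1e+08 · 1.6 ≈ 1.6e+08 m = 160 Mm.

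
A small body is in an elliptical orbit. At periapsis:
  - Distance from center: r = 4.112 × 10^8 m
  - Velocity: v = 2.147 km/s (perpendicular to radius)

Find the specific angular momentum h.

Convert to SI: v = 2.147 km/s = 2147 m/s.
With v perpendicular to r, h = r · v.
h = 4.112e+08 · 2147 m²/s ≈ 8.828e+11 m²/s.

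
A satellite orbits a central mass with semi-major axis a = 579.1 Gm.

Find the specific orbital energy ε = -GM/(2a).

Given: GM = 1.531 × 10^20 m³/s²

Convert to SI: a = 579.1 Gm = 5.791e+11 m.
ε = −GM / (2a).
ε = −1.531e+20 / (2 · 5.791e+11) J/kg ≈ -1.322e+08 J/kg = -132.2 MJ/kg.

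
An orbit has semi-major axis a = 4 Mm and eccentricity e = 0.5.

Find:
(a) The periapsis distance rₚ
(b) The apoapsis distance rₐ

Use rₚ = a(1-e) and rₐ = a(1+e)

Convert to SI: a = 4 Mm = 4e+06 m.
(a) rₚ = a(1 − e) = 4e+06 · (1 − 0.5) = 4e+06 · 0.5 ≈ 2e+06 m = 2 Mm.
(b) rₐ = a(1 + e) = 4e+06 · (1 + 0.5) = 4e+06 · 1.5 ≈ 6e+06 m = 6 Mm.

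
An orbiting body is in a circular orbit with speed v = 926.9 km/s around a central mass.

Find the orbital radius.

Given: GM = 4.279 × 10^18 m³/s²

Convert to SI: v = 926.9 km/s = 926900 m/s.
For a circular orbit, v² = GM / r, so r = GM / v².
r = 4.279e+18 / (926900)² m ≈ 4.981e+06 m = 4.981 × 10^6 m.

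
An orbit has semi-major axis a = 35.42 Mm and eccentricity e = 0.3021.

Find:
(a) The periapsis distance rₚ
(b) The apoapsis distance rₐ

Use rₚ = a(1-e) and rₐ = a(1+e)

Convert to SI: a = 35.42 Mm = 3.542e+07 m.
(a) rₚ = a(1 − e) = 3.542e+07 · (1 − 0.3021) = 3.542e+07 · 0.6979 ≈ 2.472e+07 m = 24.72 Mm.
(b) rₐ = a(1 + e) = 3.542e+07 · (1 + 0.3021) = 3.542e+07 · 1.3021 ≈ 4.612e+07 m = 46.12 Mm.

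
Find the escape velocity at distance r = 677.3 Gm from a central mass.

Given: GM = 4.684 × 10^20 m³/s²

Convert to SI: r = 677.3 Gm = 6.773e+11 m.
Escape velocity comes from setting total energy to zero: ½v² − GM/r = 0 ⇒ v_esc = √(2GM / r).
v_esc = √(2 · 4.684e+20 / 6.773e+11) m/s ≈ 3.719e+04 m/s = 37.19 km/s.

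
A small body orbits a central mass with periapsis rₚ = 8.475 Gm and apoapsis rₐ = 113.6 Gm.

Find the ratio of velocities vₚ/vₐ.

Convert to SI: rₚ = 8.475 Gm = 8.475e+09 m; rₐ = 113.6 Gm = 1.136e+11 m.
Conservation of angular momentum gives rₚvₚ = rₐvₐ, so vₚ/vₐ = rₐ/rₚ.
vₚ/vₐ = 1.136e+11 / 8.475e+09 ≈ 13.4.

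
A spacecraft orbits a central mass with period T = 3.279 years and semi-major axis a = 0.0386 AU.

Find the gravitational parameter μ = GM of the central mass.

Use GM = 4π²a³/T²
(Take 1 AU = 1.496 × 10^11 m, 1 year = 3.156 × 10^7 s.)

Convert to SI: T = 3.279 years = 1.03485e+08 s; a = 0.0386 AU = 5.77456e+09 m.
GM = 4π² · a³ / T².
GM = 4π² · (5.77456e+09)³ / (1.03485e+08)² m³/s² ≈ 7.098e+14 m³/s² = 7.098 × 10^14 m³/s².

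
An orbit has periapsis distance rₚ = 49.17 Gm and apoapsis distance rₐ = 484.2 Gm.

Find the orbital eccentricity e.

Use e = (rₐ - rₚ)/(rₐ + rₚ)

Convert to SI: rₚ = 49.17 Gm = 4.917e+10 m; rₐ = 484.2 Gm = 4.842e+11 m.
e = (rₐ − rₚ) / (rₐ + rₚ).
e = (4.842e+11 − 4.917e+10) / (4.842e+11 + 4.917e+10) = 4.3503e+11 / 5.3337e+11 ≈ 0.8156.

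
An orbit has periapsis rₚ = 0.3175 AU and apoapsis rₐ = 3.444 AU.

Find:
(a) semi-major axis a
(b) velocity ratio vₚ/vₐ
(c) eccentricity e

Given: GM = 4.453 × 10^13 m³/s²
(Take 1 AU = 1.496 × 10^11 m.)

Convert to SI: rₚ = 0.3175 AU = 4.7498e+10 m; rₐ = 3.444 AU = 5.15222e+11 m.
(a) a = (rₚ + rₐ)/2 = (4.7498e+10 + 5.15222e+11)/2 ≈ 2.814e+11 m
(b) Conservation of angular momentum (rₚvₚ = rₐvₐ) gives vₚ/vₐ = rₐ/rₚ = 5.15222e+11/4.7498e+10 ≈ 10.85
(c) e = (rₐ − rₚ)/(rₐ + rₚ) = (5.15222e+11 − 4.7498e+10)/(5.15222e+11 + 4.7498e+10) ≈ 0.8312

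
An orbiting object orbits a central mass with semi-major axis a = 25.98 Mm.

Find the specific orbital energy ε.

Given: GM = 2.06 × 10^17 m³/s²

Convert to SI: a = 25.98 Mm = 2.598e+07 m.
ε = −GM / (2a).
ε = −2.06e+17 / (2 · 2.598e+07) J/kg ≈ -3.965e+09 J/kg = -3.965 GJ/kg.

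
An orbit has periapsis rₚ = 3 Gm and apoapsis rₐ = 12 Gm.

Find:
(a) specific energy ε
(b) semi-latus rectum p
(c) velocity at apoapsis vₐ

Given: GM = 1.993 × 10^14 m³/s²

Convert to SI: rₚ = 3 Gm = 3e+09 m; rₐ = 12 Gm = 1.2e+10 m.
(a) With a = (rₚ + rₐ)/2 = 7.5e+09 m, ε = −GM/(2a) = −1.993e+14/(2 · 7.5e+09) J/kg ≈ -1.329e+04 J/kg
(b) From a = (rₚ + rₐ)/2 = 7.5e+09 m and e = (rₐ − rₚ)/(rₐ + rₚ) = 0.6, p = a(1 − e²) = 7.5e+09 · (1 − (0.6)²) ≈ 4.8e+09 m
(c) With a = (rₚ + rₐ)/2 = 7.5e+09 m, vₐ = √(GM (2/rₐ − 1/a)) = √(1.993e+14 · (2/1.2e+10 − 1/7.5e+09)) m/s ≈ 81.51 m/s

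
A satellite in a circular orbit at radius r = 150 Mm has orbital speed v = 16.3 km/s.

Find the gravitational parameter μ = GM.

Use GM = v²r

Convert to SI: r = 150 Mm = 1.5e+08 m; v = 16.3 km/s = 16300 m/s.
For a circular orbit v² = GM/r, so GM = v² · r.
GM = (16300)² · 1.5e+08 m³/s² ≈ 3.985e+16 m³/s² = 3.985 × 10^16 m³/s².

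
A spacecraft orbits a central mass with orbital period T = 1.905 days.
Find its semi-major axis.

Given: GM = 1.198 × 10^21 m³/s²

Convert to SI: T = 1.905 days = 164592 s.
Invert Kepler's third law: a = (GM · T² / (4π²))^(1/3).
Substituting T = 164592 s and GM = 1.198e+21 m³/s²:
a = (1.198e+21 · (164592)² / (4π²))^(1/3) m
a ≈ 9.368e+09 m = 9.368 Gm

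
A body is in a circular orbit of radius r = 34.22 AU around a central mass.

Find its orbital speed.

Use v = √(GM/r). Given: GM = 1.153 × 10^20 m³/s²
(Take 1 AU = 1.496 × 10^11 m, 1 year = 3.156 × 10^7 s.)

Convert to SI: r = 34.22 AU = 5.11931e+12 m.
For a circular orbit, gravity supplies the centripetal force, so v = √(GM / r).
v = √(1.153e+20 / 5.11931e+12) m/s ≈ 4746 m/s = 1.001 AU/year.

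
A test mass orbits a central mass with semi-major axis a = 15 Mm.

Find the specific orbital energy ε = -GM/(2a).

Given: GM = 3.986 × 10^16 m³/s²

Convert to SI: a = 15 Mm = 1.5e+07 m.
ε = −GM / (2a).
ε = −3.986e+16 / (2 · 1.5e+07) J/kg ≈ -1.329e+09 J/kg = -1.329 GJ/kg.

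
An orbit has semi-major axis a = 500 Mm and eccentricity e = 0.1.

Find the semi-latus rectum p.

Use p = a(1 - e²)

Convert to SI: a = 500 Mm = 5e+08 m.
p = a (1 − e²).
p = 5e+08 · (1 − (0.1)²) = 5e+08 · 0.99 ≈ 4.95e+08 m = 495 Mm.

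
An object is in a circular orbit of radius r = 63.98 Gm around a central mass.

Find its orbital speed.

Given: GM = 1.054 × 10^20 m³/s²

Convert to SI: r = 63.98 Gm = 6.398e+10 m.
For a circular orbit, gravity supplies the centripetal force, so v = √(GM / r).
v = √(1.054e+20 / 6.398e+10) m/s ≈ 4.059e+04 m/s = 40.59 km/s.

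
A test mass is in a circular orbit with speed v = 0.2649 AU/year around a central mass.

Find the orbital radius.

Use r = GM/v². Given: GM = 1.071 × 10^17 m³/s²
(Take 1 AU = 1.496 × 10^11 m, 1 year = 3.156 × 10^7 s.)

Convert to SI: v = 0.2649 AU/year = 1255.67 m/s.
For a circular orbit, v² = GM / r, so r = GM / v².
r = 1.071e+17 / (1255.67)² m ≈ 6.793e+10 m = 0.4541 AU.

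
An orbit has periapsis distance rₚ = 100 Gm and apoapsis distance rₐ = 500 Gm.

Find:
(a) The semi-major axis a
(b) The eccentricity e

Convert to SI: rₚ = 100 Gm = 1e+11 m; rₐ = 500 Gm = 5e+11 m.
(a) a = (rₚ + rₐ) / 2 = (1e+11 + 5e+11) / 2 ≈ 3e+11 m = 300 Gm.
(b) e = (rₐ − rₚ) / (rₐ + rₚ) = (5e+11 − 1e+11) / (5e+11 + 1e+11) ≈ 0.6667.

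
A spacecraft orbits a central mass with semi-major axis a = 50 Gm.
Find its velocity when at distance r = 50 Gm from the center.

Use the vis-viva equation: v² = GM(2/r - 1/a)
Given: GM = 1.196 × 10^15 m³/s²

Convert to SI: a = 50 Gm = 5e+10 m; r = 50 Gm = 5e+10 m.
Vis-viva: v = √(GM · (2/r − 1/a)).
2/r − 1/a = 2/5e+10 − 1/5e+10 = 2e-11 m⁻¹.
v = √(1.196e+15 · 2e-11) m/s ≈ 154.7 m/s = 154.7 m/s.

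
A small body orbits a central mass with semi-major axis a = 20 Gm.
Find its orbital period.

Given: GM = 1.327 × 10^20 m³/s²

Convert to SI: a = 20 Gm = 2e+10 m.
Kepler's third law: T = 2π √(a³ / GM).
Substituting a = 2e+10 m and GM = 1.327e+20 m³/s²:
T = 2π √((2e+10)³ / 1.327e+20) s
T ≈ 1.543e+06 s = 17.86 days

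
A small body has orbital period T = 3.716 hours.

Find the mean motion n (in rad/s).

Convert to SI: T = 3.716 hours = 13377.6 s.
n = 2π / T.
n = 2π / 13377.6 s ≈ 0.0004697 rad/s.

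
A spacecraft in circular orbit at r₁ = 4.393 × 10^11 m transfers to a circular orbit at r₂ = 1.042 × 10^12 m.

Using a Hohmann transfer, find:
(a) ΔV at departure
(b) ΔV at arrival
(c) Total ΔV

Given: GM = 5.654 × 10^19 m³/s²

Transfer semi-major axis: a_t = (r₁ + r₂)/2 = (4.393e+11 + 1.042e+12)/2 = 7.4065e+11 m.
Circular speeds: v₁ = √(GM/r₁) = 11344.8 m/s, v₂ = √(GM/r₂) = 7366.21 m/s.
Transfer speeds (vis-viva v² = GM(2/r − 1/a_t)): v₁ᵗ = 13456.3 m/s, v₂ᵗ = 5673.07 m/s.
(a) ΔV₁ = |v₁ᵗ − v₁| ≈ 2111 m/s = 2.111 km/s.
(b) ΔV₂ = |v₂ − v₂ᵗ| ≈ 1693 m/s = 1.693 km/s.
(c) ΔV_total = ΔV₁ + ΔV₂ ≈ 3805 m/s = 3.805 km/s.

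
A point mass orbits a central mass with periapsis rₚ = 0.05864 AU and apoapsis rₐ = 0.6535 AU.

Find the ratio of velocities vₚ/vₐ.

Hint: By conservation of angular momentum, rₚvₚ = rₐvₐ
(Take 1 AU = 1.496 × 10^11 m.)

Convert to SI: rₚ = 0.05864 AU = 8.77254e+09 m; rₐ = 0.6535 AU = 9.77636e+10 m.
Conservation of angular momentum gives rₚvₚ = rₐvₐ, so vₚ/vₐ = rₐ/rₚ.
vₚ/vₐ = 9.77636e+10 / 8.77254e+09 ≈ 11.14.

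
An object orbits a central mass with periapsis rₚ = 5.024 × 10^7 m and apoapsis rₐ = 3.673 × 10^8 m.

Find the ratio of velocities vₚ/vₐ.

Conservation of angular momentum gives rₚvₚ = rₐvₐ, so vₚ/vₐ = rₐ/rₚ.
vₚ/vₐ = 3.673e+08 / 5.024e+07 ≈ 7.311.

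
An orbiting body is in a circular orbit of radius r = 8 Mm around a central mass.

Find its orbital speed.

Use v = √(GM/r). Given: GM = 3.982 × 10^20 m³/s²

Convert to SI: r = 8 Mm = 8e+06 m.
For a circular orbit, gravity supplies the centripetal force, so v = √(GM / r).
v = √(3.982e+20 / 8e+06) m/s ≈ 7.055e+06 m/s = 7055 km/s.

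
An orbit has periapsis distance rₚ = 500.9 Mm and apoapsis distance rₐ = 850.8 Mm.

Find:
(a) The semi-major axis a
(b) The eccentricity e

Convert to SI: rₚ = 500.9 Mm = 5.009e+08 m; rₐ = 850.8 Mm = 8.508e+08 m.
(a) a = (rₚ + rₐ) / 2 = (5.009e+08 + 8.508e+08) / 2 ≈ 6.758e+08 m = 675.9 Mm.
(b) e = (rₐ − rₚ) / (rₐ + rₚ) = (8.508e+08 − 5.009e+08) / (8.508e+08 + 5.009e+08) ≈ 0.2589.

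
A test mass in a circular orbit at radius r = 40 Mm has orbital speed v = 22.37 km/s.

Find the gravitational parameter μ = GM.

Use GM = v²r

Convert to SI: r = 40 Mm = 4e+07 m; v = 22.37 km/s = 22370 m/s.
For a circular orbit v² = GM/r, so GM = v² · r.
GM = (22370)² · 4e+07 m³/s² ≈ 2.002e+16 m³/s² = 2.002 × 10^16 m³/s².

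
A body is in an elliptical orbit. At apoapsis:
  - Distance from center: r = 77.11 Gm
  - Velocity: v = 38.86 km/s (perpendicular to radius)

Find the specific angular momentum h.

Convert to SI: r = 77.11 Gm = 7.711e+10 m; v = 38.86 km/s = 38860 m/s.
With v perpendicular to r, h = r · v.
h = 7.711e+10 · 38860 m²/s ≈ 2.996e+15 m²/s.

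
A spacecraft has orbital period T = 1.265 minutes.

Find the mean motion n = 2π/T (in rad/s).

Convert to SI: T = 1.265 minutes = 75.9 s.
n = 2π / T.
n = 2π / 75.9 s ≈ 0.08278 rad/s.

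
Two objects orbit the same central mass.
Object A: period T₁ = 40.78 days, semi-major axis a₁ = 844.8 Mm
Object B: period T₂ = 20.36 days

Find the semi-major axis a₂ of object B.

Convert to SI: T₁ = 40.78 days = 3.52339e+06 s; a₁ = 844.8 Mm = 8.448e+08 m; T₂ = 20.36 days = 1.7591e+06 s.
Kepler's third law: (T₁/T₂)² = (a₁/a₂)³ ⇒ a₂ = a₁ · (T₂/T₁)^(2/3).
T₂/T₁ = 1.7591e+06 / 3.52339e+06 = 0.499264.
a₂ = 8.448e+08 · (0.499264)^(2/3) m ≈ 5.317e+08 m = 531.7 Mm.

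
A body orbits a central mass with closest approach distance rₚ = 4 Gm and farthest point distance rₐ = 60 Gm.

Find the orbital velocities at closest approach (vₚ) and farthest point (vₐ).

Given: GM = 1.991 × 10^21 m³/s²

Convert to SI: rₚ = 4 Gm = 4e+09 m; rₐ = 60 Gm = 6e+10 m.
Use the vis-viva equation v² = GM(2/r − 1/a) with a = (rₚ + rₐ)/2 = (4e+09 + 6e+10)/2 = 3.2e+10 m.
vₚ = √(GM · (2/rₚ − 1/a)) = √(1.991e+21 · (2/4e+09 − 1/3.2e+10)) m/s ≈ 9.661e+05 m/s = 966.1 km/s.
vₐ = √(GM · (2/rₐ − 1/a)) = √(1.991e+21 · (2/6e+10 − 1/3.2e+10)) m/s ≈ 6.44e+04 m/s = 64.4 km/s.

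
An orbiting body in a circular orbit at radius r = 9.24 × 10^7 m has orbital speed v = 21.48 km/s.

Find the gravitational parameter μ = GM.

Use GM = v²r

Convert to SI: v = 21.48 km/s = 21480 m/s.
For a circular orbit v² = GM/r, so GM = v² · r.
GM = (21480)² · 9.24e+07 m³/s² ≈ 4.263e+16 m³/s² = 4.263 × 10^16 m³/s².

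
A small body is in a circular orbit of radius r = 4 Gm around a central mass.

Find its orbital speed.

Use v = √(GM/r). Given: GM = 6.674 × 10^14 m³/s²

Convert to SI: r = 4 Gm = 4e+09 m.
For a circular orbit, gravity supplies the centripetal force, so v = √(GM / r).
v = √(6.674e+14 / 4e+09) m/s ≈ 408.5 m/s = 408.5 m/s.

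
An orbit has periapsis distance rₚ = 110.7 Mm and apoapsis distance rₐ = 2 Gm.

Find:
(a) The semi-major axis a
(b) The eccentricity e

Convert to SI: rₚ = 110.7 Mm = 1.107e+08 m; rₐ = 2 Gm = 2e+09 m.
(a) a = (rₚ + rₐ) / 2 = (1.107e+08 + 2e+09) / 2 ≈ 1.055e+09 m = 1.055 Gm.
(b) e = (rₐ − rₚ) / (rₐ + rₚ) = (2e+09 − 1.107e+08) / (2e+09 + 1.107e+08) ≈ 0.8951.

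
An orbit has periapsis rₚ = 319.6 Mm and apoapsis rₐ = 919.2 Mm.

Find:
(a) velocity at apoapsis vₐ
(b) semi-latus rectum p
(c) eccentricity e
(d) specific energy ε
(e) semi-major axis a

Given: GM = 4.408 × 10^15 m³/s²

Convert to SI: rₚ = 319.6 Mm = 3.196e+08 m; rₐ = 919.2 Mm = 9.192e+08 m.
(a) With a = (rₚ + rₐ)/2 = 6.194e+08 m, vₐ = √(GM (2/rₐ − 1/a)) = √(4.408e+15 · (2/9.192e+08 − 1/6.194e+08)) m/s ≈ 1573 m/s
(b) From a = (rₚ + rₐ)/2 = 6.194e+08 m and e = (rₐ − rₚ)/(rₐ + rₚ) = 0.484017, p = a(1 − e²) = 6.194e+08 · (1 − (0.484017)²) ≈ 4.743e+08 m
(c) e = (rₐ − rₚ)/(rₐ + rₚ) = (9.192e+08 − 3.196e+08)/(9.192e+08 + 3.196e+08) ≈ 0.484
(d) With a = (rₚ + rₐ)/2 = 6.194e+08 m, ε = −GM/(2a) = −4.408e+15/(2 · 6.194e+08) J/kg ≈ -3.558e+06 J/kg
(e) a = (rₚ + rₐ)/2 = (3.196e+08 + 9.192e+08)/2 ≈ 6.194e+08 m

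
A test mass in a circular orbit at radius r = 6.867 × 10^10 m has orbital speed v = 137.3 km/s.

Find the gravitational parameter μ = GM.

Convert to SI: v = 137.3 km/s = 137300 m/s.
For a circular orbit v² = GM/r, so GM = v² · r.
GM = (137300)² · 6.867e+10 m³/s² ≈ 1.295e+21 m³/s² = 1.295 × 10^21 m³/s².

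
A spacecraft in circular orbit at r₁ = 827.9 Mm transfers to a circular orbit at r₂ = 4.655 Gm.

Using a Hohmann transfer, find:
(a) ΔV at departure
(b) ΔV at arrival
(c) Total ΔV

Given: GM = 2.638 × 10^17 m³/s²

Convert to SI: r₁ = 827.9 Mm = 8.279e+08 m; r₂ = 4.655 Gm = 4.655e+09 m.
Transfer semi-major axis: a_t = (r₁ + r₂)/2 = (8.279e+08 + 4.655e+09)/2 = 2.74145e+09 m.
Circular speeds: v₁ = √(GM/r₁) = 17850.4 m/s, v₂ = √(GM/r₂) = 7527.96 m/s.
Transfer speeds (vis-viva v² = GM(2/r − 1/a_t)): v₁ᵗ = 23260.5 m/s, v₂ᵗ = 4136.91 m/s.
(a) ΔV₁ = |v₁ᵗ − v₁| ≈ 5410 m/s = 5.41 km/s.
(b) ΔV₂ = |v₂ − v₂ᵗ| ≈ 3391 m/s = 3.391 km/s.
(c) ΔV_total = ΔV₁ + ΔV₂ ≈ 8801 m/s = 8.801 km/s.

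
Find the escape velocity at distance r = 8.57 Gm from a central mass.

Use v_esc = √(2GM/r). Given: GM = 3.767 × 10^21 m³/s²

Convert to SI: r = 8.57 Gm = 8.57e+09 m.
Escape velocity comes from setting total energy to zero: ½v² − GM/r = 0 ⇒ v_esc = √(2GM / r).
v_esc = √(2 · 3.767e+21 / 8.57e+09) m/s ≈ 9.376e+05 m/s = 937.6 km/s.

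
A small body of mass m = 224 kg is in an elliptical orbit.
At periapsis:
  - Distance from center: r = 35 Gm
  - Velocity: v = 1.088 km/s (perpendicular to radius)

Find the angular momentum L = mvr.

Convert to SI: r = 35 Gm = 3.5e+10 m; v = 1.088 km/s = 1088 m/s.
Since v is perpendicular to r, L = m · v · r.
L = 224 · 1088 · 3.5e+10 kg·m²/s ≈ 8.53e+15 kg·m²/s.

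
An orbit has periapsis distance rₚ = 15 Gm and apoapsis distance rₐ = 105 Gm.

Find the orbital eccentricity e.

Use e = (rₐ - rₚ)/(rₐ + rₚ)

Convert to SI: rₚ = 15 Gm = 1.5e+10 m; rₐ = 105 Gm = 1.05e+11 m.
e = (rₐ − rₚ) / (rₐ + rₚ).
e = (1.05e+11 − 1.5e+10) / (1.05e+11 + 1.5e+10) = 9e+10 / 1.2e+11 ≈ 0.75.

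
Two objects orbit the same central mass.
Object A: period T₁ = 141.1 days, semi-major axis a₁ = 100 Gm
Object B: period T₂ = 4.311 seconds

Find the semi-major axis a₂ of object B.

Convert to SI: T₁ = 141.1 days = 1.2191e+07 s; a₁ = 100 Gm = 1e+11 m.
Kepler's third law: (T₁/T₂)² = (a₁/a₂)³ ⇒ a₂ = a₁ · (T₂/T₁)^(2/3).
T₂/T₁ = 4.311 / 1.2191e+07 = 3.5362e-07.
a₂ = 1e+11 · (3.5362e-07)^(2/3) m ≈ 5.001e+06 m = 5.001 Mm.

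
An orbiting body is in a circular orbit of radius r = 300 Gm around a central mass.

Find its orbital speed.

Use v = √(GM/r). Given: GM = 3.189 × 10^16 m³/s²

Convert to SI: r = 300 Gm = 3e+11 m.
For a circular orbit, gravity supplies the centripetal force, so v = √(GM / r).
v = √(3.189e+16 / 3e+11) m/s ≈ 326 m/s = 326 m/s.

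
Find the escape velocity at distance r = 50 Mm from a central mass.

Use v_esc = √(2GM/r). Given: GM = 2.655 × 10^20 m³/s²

Convert to SI: r = 50 Mm = 5e+07 m.
Escape velocity comes from setting total energy to zero: ½v² − GM/r = 0 ⇒ v_esc = √(2GM / r).
v_esc = √(2 · 2.655e+20 / 5e+07) m/s ≈ 3.259e+06 m/s = 3259 km/s.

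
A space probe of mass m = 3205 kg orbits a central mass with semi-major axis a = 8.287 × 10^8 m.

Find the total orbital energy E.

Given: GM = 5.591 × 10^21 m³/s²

E = −GMm / (2a).
E = −5.591e+21 · 3205 / (2 · 8.287e+08) J ≈ -1.081e+16 J = -10.81 PJ.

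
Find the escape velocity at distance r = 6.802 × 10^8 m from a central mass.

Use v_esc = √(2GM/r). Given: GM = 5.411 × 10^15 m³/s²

Escape velocity comes from setting total energy to zero: ½v² − GM/r = 0 ⇒ v_esc = √(2GM / r).
v_esc = √(2 · 5.411e+15 / 6.802e+08) m/s ≈ 3989 m/s = 3.989 km/s.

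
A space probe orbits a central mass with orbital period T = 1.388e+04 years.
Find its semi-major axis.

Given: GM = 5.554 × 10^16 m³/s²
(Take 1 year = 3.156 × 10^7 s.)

Convert to SI: T = 1.388e+04 years = 4.38053e+11 s.
Invert Kepler's third law: a = (GM · T² / (4π²))^(1/3).
Substituting T = 4.38053e+11 s and GM = 5.554e+16 m³/s²:
a = (5.554e+16 · (4.38053e+11)² / (4π²))^(1/3) m
a ≈ 6.463e+12 m = 6.463 Tm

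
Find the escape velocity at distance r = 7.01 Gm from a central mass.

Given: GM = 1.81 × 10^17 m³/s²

Convert to SI: r = 7.01 Gm = 7.01e+09 m.
Escape velocity comes from setting total energy to zero: ½v² − GM/r = 0 ⇒ v_esc = √(2GM / r).
v_esc = √(2 · 1.81e+17 / 7.01e+09) m/s ≈ 7186 m/s = 7.186 km/s.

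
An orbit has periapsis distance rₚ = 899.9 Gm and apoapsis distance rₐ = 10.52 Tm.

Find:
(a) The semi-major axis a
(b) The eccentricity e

Convert to SI: rₚ = 899.9 Gm = 8.999e+11 m; rₐ = 10.52 Tm = 1.052e+13 m.
(a) a = (rₚ + rₐ) / 2 = (8.999e+11 + 1.052e+13) / 2 ≈ 5.71e+12 m = 5.71 Tm.
(b) e = (rₐ − rₚ) / (rₐ + rₚ) = (1.052e+13 − 8.999e+11) / (1.052e+13 + 8.999e+11) ≈ 0.8424.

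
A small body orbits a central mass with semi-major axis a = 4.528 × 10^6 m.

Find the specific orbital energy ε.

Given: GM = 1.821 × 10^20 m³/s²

ε = −GM / (2a).
ε = −1.821e+20 / (2 · 4.528e+06) J/kg ≈ -2.011e+13 J/kg = -2.011e+04 GJ/kg.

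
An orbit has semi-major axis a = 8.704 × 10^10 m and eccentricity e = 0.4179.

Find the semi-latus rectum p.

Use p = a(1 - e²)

p = a (1 − e²).
p = 8.704e+10 · (1 − (0.4179)²) = 8.704e+10 · 0.82536 ≈ 7.184e+10 m = 7.184 × 10^10 m.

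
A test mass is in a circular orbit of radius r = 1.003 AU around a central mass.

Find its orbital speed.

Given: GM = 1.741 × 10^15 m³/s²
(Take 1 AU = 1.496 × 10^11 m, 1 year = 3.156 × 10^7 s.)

Convert to SI: r = 1.003 AU = 1.50049e+11 m.
For a circular orbit, gravity supplies the centripetal force, so v = √(GM / r).
v = √(1.741e+15 / 1.50049e+11) m/s ≈ 107.7 m/s = 0.02272 AU/year.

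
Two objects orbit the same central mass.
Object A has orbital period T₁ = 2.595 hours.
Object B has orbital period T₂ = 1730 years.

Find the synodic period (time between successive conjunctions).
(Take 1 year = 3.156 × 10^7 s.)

Convert to SI: T₁ = 2.595 hours = 9342 s; T₂ = 1730 years = 5.45988e+10 s.
T_syn = |T₁ · T₂ / (T₁ − T₂)|.
T_syn = |9342 · 5.45988e+10 / (9342 − 5.45988e+10)| s ≈ 9342 s = 2.595 hours.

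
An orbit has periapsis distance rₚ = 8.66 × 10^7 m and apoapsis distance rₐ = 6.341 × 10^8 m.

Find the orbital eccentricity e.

e = (rₐ − rₚ) / (rₐ + rₚ).
e = (6.341e+08 − 8.66e+07) / (6.341e+08 + 8.66e+07) = 5.475e+08 / 7.207e+08 ≈ 0.7597.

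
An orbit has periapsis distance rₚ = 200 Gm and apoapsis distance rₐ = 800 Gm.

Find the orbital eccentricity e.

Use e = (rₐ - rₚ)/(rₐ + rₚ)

Convert to SI: rₚ = 200 Gm = 2e+11 m; rₐ = 800 Gm = 8e+11 m.
e = (rₐ − rₚ) / (rₐ + rₚ).
e = (8e+11 − 2e+11) / (8e+11 + 2e+11) = 6e+11 / 1e+12 ≈ 0.6.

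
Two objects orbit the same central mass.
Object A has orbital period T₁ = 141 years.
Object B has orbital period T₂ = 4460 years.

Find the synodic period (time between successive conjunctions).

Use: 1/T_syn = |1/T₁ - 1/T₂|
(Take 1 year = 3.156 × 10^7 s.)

Convert to SI: T₁ = 141 years = 4.44996e+09 s; T₂ = 4460 years = 1.40758e+11 s.
T_syn = |T₁ · T₂ / (T₁ − T₂)|.
T_syn = |4.44996e+09 · 1.40758e+11 / (4.44996e+09 − 1.40758e+11)| s ≈ 4.595e+09 s = 145.6 years.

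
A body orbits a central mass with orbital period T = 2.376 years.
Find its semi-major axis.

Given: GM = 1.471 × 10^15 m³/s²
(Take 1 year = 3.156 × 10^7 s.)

Convert to SI: T = 2.376 years = 7.49866e+07 s.
Invert Kepler's third law: a = (GM · T² / (4π²))^(1/3).
Substituting T = 7.49866e+07 s and GM = 1.471e+15 m³/s²:
a = (1.471e+15 · (7.49866e+07)² / (4π²))^(1/3) m
a ≈ 5.939e+09 m = 5.939 Gm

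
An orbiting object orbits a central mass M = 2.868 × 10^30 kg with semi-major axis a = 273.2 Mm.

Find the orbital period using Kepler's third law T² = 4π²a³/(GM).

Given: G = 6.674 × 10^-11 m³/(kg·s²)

Convert to SI: a = 273.2 Mm = 2.732e+08 m.
GM = G · M = 6.674e-11 · 2.868e+30 = 1.9141e+20 m³/s².
Kepler's third law: T = 2π √(a³ / GM).
Substituting a = 2.732e+08 m and GM = 1.9141e+20 m³/s²:
T = 2π √((2.732e+08)³ / 1.9141e+20) s
T ≈ 2051 s = 34.18 minutes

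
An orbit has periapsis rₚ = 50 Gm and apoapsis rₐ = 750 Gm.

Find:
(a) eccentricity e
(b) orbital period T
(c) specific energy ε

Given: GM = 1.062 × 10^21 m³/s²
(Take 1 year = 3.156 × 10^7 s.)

Convert to SI: rₚ = 50 Gm = 5e+10 m; rₐ = 750 Gm = 7.5e+11 m.
(a) e = (rₐ − rₚ)/(rₐ + rₚ) = (7.5e+11 − 5e+10)/(7.5e+11 + 5e+10) ≈ 0.875
(b) With a = (rₚ + rₐ)/2 = 4e+11 m, T = 2π √(a³/GM) = 2π √((4e+11)³/1.062e+21) s ≈ 4.878e+07 s
(c) With a = (rₚ + rₐ)/2 = 4e+11 m, ε = −GM/(2a) = −1.062e+21/(2 · 4e+11) J/kg ≈ -1.328e+09 J/kg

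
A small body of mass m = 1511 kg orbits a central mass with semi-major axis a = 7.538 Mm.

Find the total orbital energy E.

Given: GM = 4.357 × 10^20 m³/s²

Convert to SI: a = 7.538 Mm = 7.538e+06 m.
E = −GMm / (2a).
E = −4.357e+20 · 1511 / (2 · 7.538e+06) J ≈ -4.367e+16 J = -43.67 PJ.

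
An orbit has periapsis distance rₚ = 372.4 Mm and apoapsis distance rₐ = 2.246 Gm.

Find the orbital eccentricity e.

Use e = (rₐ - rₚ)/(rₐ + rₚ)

Convert to SI: rₚ = 372.4 Mm = 3.724e+08 m; rₐ = 2.246 Gm = 2.246e+09 m.
e = (rₐ − rₚ) / (rₐ + rₚ).
e = (2.246e+09 − 3.724e+08) / (2.246e+09 + 3.724e+08) = 1.8736e+09 / 2.6184e+09 ≈ 0.7156.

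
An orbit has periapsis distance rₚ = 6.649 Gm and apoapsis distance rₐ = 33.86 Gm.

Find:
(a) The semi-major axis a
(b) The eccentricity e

Convert to SI: rₚ = 6.649 Gm = 6.649e+09 m; rₐ = 33.86 Gm = 3.386e+10 m.
(a) a = (rₚ + rₐ) / 2 = (6.649e+09 + 3.386e+10) / 2 ≈ 2.025e+10 m = 20.25 Gm.
(b) e = (rₐ − rₚ) / (rₐ + rₚ) = (3.386e+10 − 6.649e+09) / (3.386e+10 + 6.649e+09) ≈ 0.6717.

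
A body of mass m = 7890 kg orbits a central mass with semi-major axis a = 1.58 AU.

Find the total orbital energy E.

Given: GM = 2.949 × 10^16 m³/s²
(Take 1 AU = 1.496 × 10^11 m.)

Convert to SI: a = 1.58 AU = 2.36368e+11 m.
E = −GMm / (2a).
E = −2.949e+16 · 7890 / (2 · 2.36368e+11) J ≈ -4.922e+08 J = -492.2 MJ.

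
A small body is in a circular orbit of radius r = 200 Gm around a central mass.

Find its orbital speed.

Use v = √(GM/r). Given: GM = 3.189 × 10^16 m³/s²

Convert to SI: r = 200 Gm = 2e+11 m.
For a circular orbit, gravity supplies the centripetal force, so v = √(GM / r).
v = √(3.189e+16 / 2e+11) m/s ≈ 399.3 m/s = 399.3 m/s.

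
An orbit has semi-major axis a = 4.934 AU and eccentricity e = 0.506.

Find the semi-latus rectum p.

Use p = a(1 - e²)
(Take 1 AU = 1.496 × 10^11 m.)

Convert to SI: a = 4.934 AU = 7.38126e+11 m.
p = a (1 − e²).
p = 7.38126e+11 · (1 − (0.506)²) = 7.38126e+11 · 0.743964 ≈ 5.491e+11 m = 3.671 AU.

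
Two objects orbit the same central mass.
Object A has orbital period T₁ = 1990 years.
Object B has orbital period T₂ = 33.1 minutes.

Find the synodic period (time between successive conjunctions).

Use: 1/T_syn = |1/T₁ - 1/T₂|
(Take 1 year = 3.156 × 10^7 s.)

Convert to SI: T₁ = 1990 years = 6.28044e+10 s; T₂ = 33.1 minutes = 1986 s.
T_syn = |T₁ · T₂ / (T₁ − T₂)|.
T_syn = |6.28044e+10 · 1986 / (6.28044e+10 − 1986)| s ≈ 1986 s = 33.1 minutes.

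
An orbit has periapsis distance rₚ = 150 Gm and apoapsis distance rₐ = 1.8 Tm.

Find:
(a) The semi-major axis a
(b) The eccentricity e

Convert to SI: rₚ = 150 Gm = 1.5e+11 m; rₐ = 1.8 Tm = 1.8e+12 m.
(a) a = (rₚ + rₐ) / 2 = (1.5e+11 + 1.8e+12) / 2 ≈ 9.75e+11 m = 975 Gm.
(b) e = (rₐ − rₚ) / (rₐ + rₚ) = (1.8e+12 − 1.5e+11) / (1.8e+12 + 1.5e+11) ≈ 0.8462.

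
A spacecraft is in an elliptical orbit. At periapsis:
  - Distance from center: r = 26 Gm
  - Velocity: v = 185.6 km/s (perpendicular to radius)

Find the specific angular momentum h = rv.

Convert to SI: r = 26 Gm = 2.6e+10 m; v = 185.6 km/s = 185600 m/s.
With v perpendicular to r, h = r · v.
h = 2.6e+10 · 185600 m²/s ≈ 4.826e+15 m²/s.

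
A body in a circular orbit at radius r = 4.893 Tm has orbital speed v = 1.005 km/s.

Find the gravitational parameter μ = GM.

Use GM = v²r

Convert to SI: r = 4.893 Tm = 4.893e+12 m; v = 1.005 km/s = 1005 m/s.
For a circular orbit v² = GM/r, so GM = v² · r.
GM = (1005)² · 4.893e+12 m³/s² ≈ 4.942e+18 m³/s² = 4.942 × 10^18 m³/s².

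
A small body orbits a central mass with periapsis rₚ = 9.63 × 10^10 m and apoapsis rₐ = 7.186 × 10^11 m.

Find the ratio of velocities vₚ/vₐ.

Conservation of angular momentum gives rₚvₚ = rₐvₐ, so vₚ/vₐ = rₐ/rₚ.
vₚ/vₐ = 7.186e+11 / 9.63e+10 ≈ 7.462.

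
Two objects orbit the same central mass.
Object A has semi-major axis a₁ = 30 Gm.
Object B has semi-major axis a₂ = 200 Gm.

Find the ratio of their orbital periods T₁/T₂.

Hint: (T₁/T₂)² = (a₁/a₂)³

Convert to SI: a₁ = 30 Gm = 3e+10 m; a₂ = 200 Gm = 2e+11 m.
From Kepler's third law, (T₁/T₂)² = (a₁/a₂)³, so T₁/T₂ = (a₁/a₂)^(3/2).
a₁/a₂ = 3e+10 / 2e+11 = 0.15.
T₁/T₂ = (0.15)^(3/2) ≈ 0.05809.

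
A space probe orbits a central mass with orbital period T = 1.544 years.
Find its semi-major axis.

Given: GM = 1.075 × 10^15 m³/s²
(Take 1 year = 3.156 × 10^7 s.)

Convert to SI: T = 1.544 years = 4.87286e+07 s.
Invert Kepler's third law: a = (GM · T² / (4π²))^(1/3).
Substituting T = 4.87286e+07 s and GM = 1.075e+15 m³/s²:
a = (1.075e+15 · (4.87286e+07)² / (4π²))^(1/3) m
a ≈ 4.014e+09 m = 4.014 Gm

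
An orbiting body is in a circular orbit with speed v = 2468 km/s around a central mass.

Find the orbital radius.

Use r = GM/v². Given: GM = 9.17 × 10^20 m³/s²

Convert to SI: v = 2468 km/s = 2.468e+06 m/s.
For a circular orbit, v² = GM / r, so r = GM / v².
r = 9.17e+20 / (2.468e+06)² m ≈ 1.505e+08 m = 150.5 Mm.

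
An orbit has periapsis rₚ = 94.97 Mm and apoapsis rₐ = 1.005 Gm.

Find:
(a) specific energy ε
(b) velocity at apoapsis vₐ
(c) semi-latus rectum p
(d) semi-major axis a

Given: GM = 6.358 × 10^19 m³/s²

Convert to SI: rₚ = 94.97 Mm = 9.497e+07 m; rₐ = 1.005 Gm = 1.005e+09 m.
(a) With a = (rₚ + rₐ)/2 = 5.49985e+08 m, ε = −GM/(2a) = −6.358e+19/(2 · 5.49985e+08) J/kg ≈ -5.78e+10 J/kg
(b) With a = (rₚ + rₐ)/2 = 5.49985e+08 m, vₐ = √(GM (2/rₐ − 1/a)) = √(6.358e+19 · (2/1.005e+09 − 1/5.49985e+08)) m/s ≈ 1.045e+05 m/s
(c) From a = (rₚ + rₐ)/2 = 5.49985e+08 m and e = (rₐ − rₚ)/(rₐ + rₚ) = 0.827323, p = a(1 − e²) = 5.49985e+08 · (1 − (0.827323)²) ≈ 1.735e+08 m
(d) a = (rₚ + rₐ)/2 = (9.497e+07 + 1.005e+09)/2 ≈ 5.5e+08 m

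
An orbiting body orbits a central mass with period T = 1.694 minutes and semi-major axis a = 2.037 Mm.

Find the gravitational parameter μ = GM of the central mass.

Convert to SI: T = 1.694 minutes = 101.64 s; a = 2.037 Mm = 2.037e+06 m.
GM = 4π² · a³ / T².
GM = 4π² · (2.037e+06)³ / (101.64)² m³/s² ≈ 3.23e+16 m³/s² = 3.23 × 10^16 m³/s².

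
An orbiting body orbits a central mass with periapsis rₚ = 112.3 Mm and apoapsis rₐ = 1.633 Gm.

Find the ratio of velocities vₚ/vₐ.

Convert to SI: rₚ = 112.3 Mm = 1.123e+08 m; rₐ = 1.633 Gm = 1.633e+09 m.
Conservation of angular momentum gives rₚvₚ = rₐvₐ, so vₚ/vₐ = rₐ/rₚ.
vₚ/vₐ = 1.633e+09 / 1.123e+08 ≈ 14.54.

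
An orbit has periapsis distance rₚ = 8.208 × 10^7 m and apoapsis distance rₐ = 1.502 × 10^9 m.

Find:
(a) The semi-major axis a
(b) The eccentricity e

(a) a = (rₚ + rₐ) / 2 = (8.208e+07 + 1.502e+09) / 2 ≈ 7.92e+08 m = 7.92 × 10^8 m.
(b) e = (rₐ − rₚ) / (rₐ + rₚ) = (1.502e+09 − 8.208e+07) / (1.502e+09 + 8.208e+07) ≈ 0.8964.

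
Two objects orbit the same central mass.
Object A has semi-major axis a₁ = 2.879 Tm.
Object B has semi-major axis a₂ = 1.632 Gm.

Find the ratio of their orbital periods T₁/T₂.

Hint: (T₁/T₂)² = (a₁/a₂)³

Convert to SI: a₁ = 2.879 Tm = 2.879e+12 m; a₂ = 1.632 Gm = 1.632e+09 m.
From Kepler's third law, (T₁/T₂)² = (a₁/a₂)³, so T₁/T₂ = (a₁/a₂)^(3/2).
a₁/a₂ = 2.879e+12 / 1.632e+09 = 1764.09.
T₁/T₂ = (1764.09)^(3/2) ≈ 7.409e+04.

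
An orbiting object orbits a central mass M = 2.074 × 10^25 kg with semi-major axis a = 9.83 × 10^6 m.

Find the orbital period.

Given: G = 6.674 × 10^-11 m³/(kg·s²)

GM = G · M = 6.674e-11 · 2.074e+25 = 1.38419e+15 m³/s².
Kepler's third law: T = 2π √(a³ / GM).
Substituting a = 9.83e+06 m and GM = 1.38419e+15 m³/s²:
T = 2π √((9.83e+06)³ / 1.38419e+15) s
T ≈ 5205 s = 1.446 hours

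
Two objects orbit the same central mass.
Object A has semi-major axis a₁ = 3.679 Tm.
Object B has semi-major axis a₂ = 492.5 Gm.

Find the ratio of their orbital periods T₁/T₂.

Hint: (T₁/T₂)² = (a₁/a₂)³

Convert to SI: a₁ = 3.679 Tm = 3.679e+12 m; a₂ = 492.5 Gm = 4.925e+11 m.
From Kepler's third law, (T₁/T₂)² = (a₁/a₂)³, so T₁/T₂ = (a₁/a₂)^(3/2).
a₁/a₂ = 3.679e+12 / 4.925e+11 = 7.47005.
T₁/T₂ = (7.47005)^(3/2) ≈ 20.42.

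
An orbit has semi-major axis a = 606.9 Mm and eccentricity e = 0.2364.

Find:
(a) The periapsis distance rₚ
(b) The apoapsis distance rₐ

Convert to SI: a = 606.9 Mm = 6.069e+08 m.
(a) rₚ = a(1 − e) = 6.069e+08 · (1 − 0.2364) = 6.069e+08 · 0.7636 ≈ 4.634e+08 m = 463.4 Mm.
(b) rₐ = a(1 + e) = 6.069e+08 · (1 + 0.2364) = 6.069e+08 · 1.2364 ≈ 7.504e+08 m = 750.4 Mm.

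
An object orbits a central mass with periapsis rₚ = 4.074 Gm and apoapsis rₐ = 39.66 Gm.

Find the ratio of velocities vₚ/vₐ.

Convert to SI: rₚ = 4.074 Gm = 4.074e+09 m; rₐ = 39.66 Gm = 3.966e+10 m.
Conservation of angular momentum gives rₚvₚ = rₐvₐ, so vₚ/vₐ = rₐ/rₚ.
vₚ/vₐ = 3.966e+10 / 4.074e+09 ≈ 9.735.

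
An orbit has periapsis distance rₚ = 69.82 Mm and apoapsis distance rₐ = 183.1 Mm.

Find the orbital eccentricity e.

Convert to SI: rₚ = 69.82 Mm = 6.982e+07 m; rₐ = 183.1 Mm = 1.831e+08 m.
e = (rₐ − rₚ) / (rₐ + rₚ).
e = (1.831e+08 − 6.982e+07) / (1.831e+08 + 6.982e+07) = 1.1328e+08 / 2.5292e+08 ≈ 0.4479.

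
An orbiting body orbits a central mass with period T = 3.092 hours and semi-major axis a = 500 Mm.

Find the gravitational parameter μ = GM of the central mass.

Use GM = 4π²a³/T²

Convert to SI: T = 3.092 hours = 11131.2 s; a = 500 Mm = 5e+08 m.
GM = 4π² · a³ / T².
GM = 4π² · (5e+08)³ / (11131.2)² m³/s² ≈ 3.983e+19 m³/s² = 3.983 × 10^19 m³/s².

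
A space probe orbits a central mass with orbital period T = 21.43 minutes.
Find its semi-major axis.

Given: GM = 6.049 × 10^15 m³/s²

Convert to SI: T = 21.43 minutes = 1285.8 s.
Invert Kepler's third law: a = (GM · T² / (4π²))^(1/3).
Substituting T = 1285.8 s and GM = 6.049e+15 m³/s²:
a = (6.049e+15 · (1285.8)² / (4π²))^(1/3) m
a ≈ 6.327e+06 m = 6.327 Mm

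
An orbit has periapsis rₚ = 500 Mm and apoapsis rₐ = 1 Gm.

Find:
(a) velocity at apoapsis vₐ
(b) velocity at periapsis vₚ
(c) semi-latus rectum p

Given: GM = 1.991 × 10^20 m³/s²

Convert to SI: rₚ = 500 Mm = 5e+08 m; rₐ = 1 Gm = 1e+09 m.
(a) With a = (rₚ + rₐ)/2 = 7.5e+08 m, vₐ = √(GM (2/rₐ − 1/a)) = √(1.991e+20 · (2/1e+09 − 1/7.5e+08)) m/s ≈ 3.643e+05 m/s
(b) With a = (rₚ + rₐ)/2 = 7.5e+08 m, vₚ = √(GM (2/rₚ − 1/a)) = √(1.991e+20 · (2/5e+08 − 1/7.5e+08)) m/s ≈ 7.287e+05 m/s
(c) From a = (rₚ + rₐ)/2 = 7.5e+08 m and e = (rₐ − rₚ)/(rₐ + rₚ) = 0.333333, p = a(1 − e²) = 7.5e+08 · (1 − (0.333333)²) ≈ 6.667e+08 m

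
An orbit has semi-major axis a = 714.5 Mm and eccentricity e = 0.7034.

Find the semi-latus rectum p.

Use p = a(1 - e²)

Convert to SI: a = 714.5 Mm = 7.145e+08 m.
p = a (1 − e²).
p = 7.145e+08 · (1 − (0.7034)²) = 7.145e+08 · 0.505228 ≈ 3.61e+08 m = 361 Mm.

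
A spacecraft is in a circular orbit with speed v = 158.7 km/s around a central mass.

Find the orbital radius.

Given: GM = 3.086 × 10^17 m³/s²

Convert to SI: v = 158.7 km/s = 158700 m/s.
For a circular orbit, v² = GM / r, so r = GM / v².
r = 3.086e+17 / (158700)² m ≈ 1.225e+07 m = 12.25 Mm.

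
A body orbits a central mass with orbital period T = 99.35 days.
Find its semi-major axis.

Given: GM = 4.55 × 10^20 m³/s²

Convert to SI: T = 99.35 days = 8.58384e+06 s.
Invert Kepler's third law: a = (GM · T² / (4π²))^(1/3).
Substituting T = 8.58384e+06 s and GM = 4.55e+20 m³/s²:
a = (4.55e+20 · (8.58384e+06)² / (4π²))^(1/3) m
a ≈ 9.47e+10 m = 9.47 × 10^10 m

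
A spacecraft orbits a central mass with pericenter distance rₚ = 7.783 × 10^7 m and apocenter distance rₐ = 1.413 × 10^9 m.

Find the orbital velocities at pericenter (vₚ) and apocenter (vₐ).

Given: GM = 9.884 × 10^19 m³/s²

Use the vis-viva equation v² = GM(2/r − 1/a) with a = (rₚ + rₐ)/2 = (7.783e+07 + 1.413e+09)/2 = 7.45415e+08 m.
vₚ = √(GM · (2/rₚ − 1/a)) = √(9.884e+19 · (2/7.783e+07 − 1/7.45415e+08)) m/s ≈ 1.552e+06 m/s = 1552 km/s.
vₐ = √(GM · (2/rₐ − 1/a)) = √(9.884e+19 · (2/1.413e+09 − 1/7.45415e+08)) m/s ≈ 8.546e+04 m/s = 85.46 km/s.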